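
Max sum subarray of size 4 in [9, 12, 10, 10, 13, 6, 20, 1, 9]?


[0:4]: 41
[1:5]: 45
[2:6]: 39
[3:7]: 49
[4:8]: 40
[5:9]: 36

Max: 49 at [3:7]


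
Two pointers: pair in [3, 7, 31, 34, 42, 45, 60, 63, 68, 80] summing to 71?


lo=0(3)+hi=9(80)=83
lo=0(3)+hi=8(68)=71

Yes: 3+68=71


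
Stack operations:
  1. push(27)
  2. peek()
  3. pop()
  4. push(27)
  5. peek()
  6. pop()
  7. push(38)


push(27) -> [27]
peek()->27
pop()->27, []
push(27) -> [27]
peek()->27
pop()->27, []
push(38) -> [38]

Final stack: [38]


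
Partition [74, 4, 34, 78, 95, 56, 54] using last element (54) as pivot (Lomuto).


Pivot: 54
  4 <= 54: swap -> [4, 74, 34, 78, 95, 56, 54]
  34 <= 54: swap -> [4, 34, 74, 78, 95, 56, 54]
Place pivot at 2: [4, 34, 54, 78, 95, 56, 74]

Partitioned: [4, 34, 54, 78, 95, 56, 74]


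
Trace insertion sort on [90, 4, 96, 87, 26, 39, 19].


Initial: [90, 4, 96, 87, 26, 39, 19]
Insert 4: [4, 90, 96, 87, 26, 39, 19]
Insert 96: [4, 90, 96, 87, 26, 39, 19]
Insert 87: [4, 87, 90, 96, 26, 39, 19]
Insert 26: [4, 26, 87, 90, 96, 39, 19]
Insert 39: [4, 26, 39, 87, 90, 96, 19]
Insert 19: [4, 19, 26, 39, 87, 90, 96]

Sorted: [4, 19, 26, 39, 87, 90, 96]


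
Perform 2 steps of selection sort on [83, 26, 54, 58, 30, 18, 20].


Initial: [83, 26, 54, 58, 30, 18, 20]
Step 1: min=18 at 5
  Swap: [18, 26, 54, 58, 30, 83, 20]
Step 2: min=20 at 6
  Swap: [18, 20, 54, 58, 30, 83, 26]

After 2 steps: [18, 20, 54, 58, 30, 83, 26]


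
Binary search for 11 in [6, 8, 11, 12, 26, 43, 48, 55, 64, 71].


Step 1: lo=0, hi=9, mid=4, val=26
Step 2: lo=0, hi=3, mid=1, val=8
Step 3: lo=2, hi=3, mid=2, val=11

Found at index 2


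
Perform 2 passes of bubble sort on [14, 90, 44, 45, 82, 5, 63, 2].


Initial: [14, 90, 44, 45, 82, 5, 63, 2]
Pass 1: [14, 44, 45, 82, 5, 63, 2, 90] (6 swaps)
Pass 2: [14, 44, 45, 5, 63, 2, 82, 90] (3 swaps)

After 2 passes: [14, 44, 45, 5, 63, 2, 82, 90]


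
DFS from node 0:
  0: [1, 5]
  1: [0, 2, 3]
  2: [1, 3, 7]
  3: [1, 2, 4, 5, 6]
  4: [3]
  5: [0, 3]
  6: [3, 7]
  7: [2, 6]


Visit 0, push [5, 1]
Visit 1, push [3, 2]
Visit 2, push [7, 3]
Visit 3, push [6, 5, 4]
Visit 4, push []
Visit 5, push []
Visit 6, push [7]
Visit 7, push []

DFS order: [0, 1, 2, 3, 4, 5, 6, 7]


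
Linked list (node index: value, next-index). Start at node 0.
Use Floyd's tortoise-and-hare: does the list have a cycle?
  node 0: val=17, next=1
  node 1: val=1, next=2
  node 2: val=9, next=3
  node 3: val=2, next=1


Floyd's tortoise (slow, +1) and hare (fast, +2):
  init: slow=0, fast=0
  step 1: slow=1, fast=2
  step 2: slow=2, fast=1
  step 3: slow=3, fast=3
  slow == fast at node 3: cycle detected

Cycle: yes


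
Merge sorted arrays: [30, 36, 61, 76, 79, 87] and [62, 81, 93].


Take 30 from A
Take 36 from A
Take 61 from A
Take 62 from B
Take 76 from A
Take 79 from A
Take 81 from B
Take 87 from A

Merged: [30, 36, 61, 62, 76, 79, 81, 87, 93]


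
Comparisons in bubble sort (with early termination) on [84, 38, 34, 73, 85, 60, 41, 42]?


Algorithm: bubble sort (with early termination)
Input: [84, 38, 34, 73, 85, 60, 41, 42]
Sorted: [34, 38, 41, 42, 60, 73, 84, 85]

25


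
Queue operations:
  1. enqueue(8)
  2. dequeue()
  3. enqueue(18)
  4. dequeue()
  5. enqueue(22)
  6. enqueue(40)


enqueue(8) -> [8]
dequeue()->8, []
enqueue(18) -> [18]
dequeue()->18, []
enqueue(22) -> [22]
enqueue(40) -> [22, 40]

Final queue: [22, 40]


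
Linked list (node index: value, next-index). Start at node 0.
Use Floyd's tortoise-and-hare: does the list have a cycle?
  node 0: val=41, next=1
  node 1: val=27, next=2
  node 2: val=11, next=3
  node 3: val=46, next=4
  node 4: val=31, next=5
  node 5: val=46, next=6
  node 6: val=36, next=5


Floyd's tortoise (slow, +1) and hare (fast, +2):
  init: slow=0, fast=0
  step 1: slow=1, fast=2
  step 2: slow=2, fast=4
  step 3: slow=3, fast=6
  step 4: slow=4, fast=6
  step 5: slow=5, fast=6
  step 6: slow=6, fast=6
  slow == fast at node 6: cycle detected

Cycle: yes


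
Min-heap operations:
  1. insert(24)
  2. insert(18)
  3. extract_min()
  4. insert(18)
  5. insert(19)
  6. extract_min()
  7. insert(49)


insert(24) -> [24]
insert(18) -> [18, 24]
extract_min()->18, [24]
insert(18) -> [18, 24]
insert(19) -> [18, 24, 19]
extract_min()->18, [19, 24]
insert(49) -> [19, 24, 49]

Final heap: [19, 24, 49]


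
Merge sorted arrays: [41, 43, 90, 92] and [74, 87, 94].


Take 41 from A
Take 43 from A
Take 74 from B
Take 87 from B
Take 90 from A
Take 92 from A

Merged: [41, 43, 74, 87, 90, 92, 94]


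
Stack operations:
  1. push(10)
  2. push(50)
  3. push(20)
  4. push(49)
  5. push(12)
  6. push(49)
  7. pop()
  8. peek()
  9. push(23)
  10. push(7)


push(10) -> [10]
push(50) -> [10, 50]
push(20) -> [10, 50, 20]
push(49) -> [10, 50, 20, 49]
push(12) -> [10, 50, 20, 49, 12]
push(49) -> [10, 50, 20, 49, 12, 49]
pop()->49, [10, 50, 20, 49, 12]
peek()->12
push(23) -> [10, 50, 20, 49, 12, 23]
push(7) -> [10, 50, 20, 49, 12, 23, 7]

Final stack: [10, 50, 20, 49, 12, 23, 7]


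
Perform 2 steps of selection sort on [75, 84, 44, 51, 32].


Initial: [75, 84, 44, 51, 32]
Step 1: min=32 at 4
  Swap: [32, 84, 44, 51, 75]
Step 2: min=44 at 2
  Swap: [32, 44, 84, 51, 75]

After 2 steps: [32, 44, 84, 51, 75]


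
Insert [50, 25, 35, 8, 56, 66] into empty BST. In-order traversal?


Insert 50: root
Insert 25: L from 50
Insert 35: L from 50 -> R from 25
Insert 8: L from 50 -> L from 25
Insert 56: R from 50
Insert 66: R from 50 -> R from 56

In-order: [8, 25, 35, 50, 56, 66]


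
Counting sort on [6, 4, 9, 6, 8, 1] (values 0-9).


Input: [6, 4, 9, 6, 8, 1]
Counts: [0, 1, 0, 0, 1, 0, 2, 0, 1, 1]

Sorted: [1, 4, 6, 6, 8, 9]


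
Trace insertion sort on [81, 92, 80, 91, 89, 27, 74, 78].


Initial: [81, 92, 80, 91, 89, 27, 74, 78]
Insert 92: [81, 92, 80, 91, 89, 27, 74, 78]
Insert 80: [80, 81, 92, 91, 89, 27, 74, 78]
Insert 91: [80, 81, 91, 92, 89, 27, 74, 78]
Insert 89: [80, 81, 89, 91, 92, 27, 74, 78]
Insert 27: [27, 80, 81, 89, 91, 92, 74, 78]
Insert 74: [27, 74, 80, 81, 89, 91, 92, 78]
Insert 78: [27, 74, 78, 80, 81, 89, 91, 92]

Sorted: [27, 74, 78, 80, 81, 89, 91, 92]


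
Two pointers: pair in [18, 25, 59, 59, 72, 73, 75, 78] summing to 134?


lo=0(18)+hi=7(78)=96
lo=1(25)+hi=7(78)=103
lo=2(59)+hi=7(78)=137
lo=2(59)+hi=6(75)=134

Yes: 59+75=134


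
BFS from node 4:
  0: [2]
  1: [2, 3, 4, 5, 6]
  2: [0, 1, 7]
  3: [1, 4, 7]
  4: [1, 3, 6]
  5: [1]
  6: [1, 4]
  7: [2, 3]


Visit 4, enqueue [1, 3, 6]
Visit 1, enqueue [2, 5]
Visit 3, enqueue [7]
Visit 6, enqueue []
Visit 2, enqueue [0]
Visit 5, enqueue []
Visit 7, enqueue []
Visit 0, enqueue []

BFS order: [4, 1, 3, 6, 2, 5, 7, 0]


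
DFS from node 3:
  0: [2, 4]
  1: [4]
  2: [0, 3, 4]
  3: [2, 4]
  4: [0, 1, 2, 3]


Visit 3, push [4, 2]
Visit 2, push [4, 0]
Visit 0, push [4]
Visit 4, push [1]
Visit 1, push []

DFS order: [3, 2, 0, 4, 1]


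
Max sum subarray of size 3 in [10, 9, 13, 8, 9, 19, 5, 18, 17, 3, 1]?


[0:3]: 32
[1:4]: 30
[2:5]: 30
[3:6]: 36
[4:7]: 33
[5:8]: 42
[6:9]: 40
[7:10]: 38
[8:11]: 21

Max: 42 at [5:8]


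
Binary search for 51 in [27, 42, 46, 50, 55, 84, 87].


Step 1: lo=0, hi=6, mid=3, val=50
Step 2: lo=4, hi=6, mid=5, val=84
Step 3: lo=4, hi=4, mid=4, val=55

Not found


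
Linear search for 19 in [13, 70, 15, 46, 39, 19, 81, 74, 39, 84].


i=0: 13!=19
i=1: 70!=19
i=2: 15!=19
i=3: 46!=19
i=4: 39!=19
i=5: 19==19 found!

Found at 5, 6 comps


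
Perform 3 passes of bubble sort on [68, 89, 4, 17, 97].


Initial: [68, 89, 4, 17, 97]
Pass 1: [68, 4, 17, 89, 97] (2 swaps)
Pass 2: [4, 17, 68, 89, 97] (2 swaps)
Pass 3: [4, 17, 68, 89, 97] (0 swaps)

After 3 passes: [4, 17, 68, 89, 97]


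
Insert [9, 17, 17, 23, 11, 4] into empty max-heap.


Insert 9: [9]
Insert 17: [17, 9]
Insert 17: [17, 9, 17]
Insert 23: [23, 17, 17, 9]
Insert 11: [23, 17, 17, 9, 11]
Insert 4: [23, 17, 17, 9, 11, 4]

Final heap: [23, 17, 17, 9, 11, 4]


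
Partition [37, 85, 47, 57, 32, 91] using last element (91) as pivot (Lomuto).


Pivot: 91
  37 <= 91: advance i (no swap)
  85 <= 91: advance i (no swap)
  47 <= 91: advance i (no swap)
  57 <= 91: advance i (no swap)
  32 <= 91: advance i (no swap)
Place pivot at 5: [37, 85, 47, 57, 32, 91]

Partitioned: [37, 85, 47, 57, 32, 91]


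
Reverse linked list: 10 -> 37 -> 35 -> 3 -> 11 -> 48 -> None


Step 1: curr=10, set curr.next=prev(None) | reversed so far: 10
Step 2: curr=37, set curr.next=prev(10) | reversed so far: 37 -> 10
Step 3: curr=35, set curr.next=prev(37) | reversed so far: 35 -> 37 -> 10
Step 4: curr=3, set curr.next=prev(35) | reversed so far: 3 -> 35 -> 37 -> 10
Step 5: curr=11, set curr.next=prev(3) | reversed so far: 11 -> 3 -> 35 -> 37 -> 10
Step 6: curr=48, set curr.next=prev(11) | reversed so far: 48 -> 11 -> 3 -> 35 -> 37 -> 10

48 -> 11 -> 3 -> 35 -> 37 -> 10 -> None


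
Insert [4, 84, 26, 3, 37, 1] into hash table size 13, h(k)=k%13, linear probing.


Insert 4: h=4 -> slot 4
Insert 84: h=6 -> slot 6
Insert 26: h=0 -> slot 0
Insert 3: h=3 -> slot 3
Insert 37: h=11 -> slot 11
Insert 1: h=1 -> slot 1

Table: [26, 1, None, 3, 4, None, 84, None, None, None, None, 37, None]


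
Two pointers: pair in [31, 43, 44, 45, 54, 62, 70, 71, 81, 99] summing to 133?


lo=0(31)+hi=9(99)=130
lo=1(43)+hi=9(99)=142
lo=1(43)+hi=8(81)=124
lo=2(44)+hi=8(81)=125
lo=3(45)+hi=8(81)=126
lo=4(54)+hi=8(81)=135
lo=4(54)+hi=7(71)=125
lo=5(62)+hi=7(71)=133

Yes: 62+71=133


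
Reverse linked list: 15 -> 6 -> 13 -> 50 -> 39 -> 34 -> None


Step 1: curr=15, set curr.next=prev(None) | reversed so far: 15
Step 2: curr=6, set curr.next=prev(15) | reversed so far: 6 -> 15
Step 3: curr=13, set curr.next=prev(6) | reversed so far: 13 -> 6 -> 15
Step 4: curr=50, set curr.next=prev(13) | reversed so far: 50 -> 13 -> 6 -> 15
Step 5: curr=39, set curr.next=prev(50) | reversed so far: 39 -> 50 -> 13 -> 6 -> 15
Step 6: curr=34, set curr.next=prev(39) | reversed so far: 34 -> 39 -> 50 -> 13 -> 6 -> 15

34 -> 39 -> 50 -> 13 -> 6 -> 15 -> None


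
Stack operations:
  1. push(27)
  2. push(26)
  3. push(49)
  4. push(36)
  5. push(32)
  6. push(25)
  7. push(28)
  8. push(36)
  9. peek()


push(27) -> [27]
push(26) -> [27, 26]
push(49) -> [27, 26, 49]
push(36) -> [27, 26, 49, 36]
push(32) -> [27, 26, 49, 36, 32]
push(25) -> [27, 26, 49, 36, 32, 25]
push(28) -> [27, 26, 49, 36, 32, 25, 28]
push(36) -> [27, 26, 49, 36, 32, 25, 28, 36]
peek()->36

Final stack: [27, 26, 49, 36, 32, 25, 28, 36]


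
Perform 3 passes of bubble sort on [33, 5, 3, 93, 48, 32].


Initial: [33, 5, 3, 93, 48, 32]
Pass 1: [5, 3, 33, 48, 32, 93] (4 swaps)
Pass 2: [3, 5, 33, 32, 48, 93] (2 swaps)
Pass 3: [3, 5, 32, 33, 48, 93] (1 swaps)

After 3 passes: [3, 5, 32, 33, 48, 93]


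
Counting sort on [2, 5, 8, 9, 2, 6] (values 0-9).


Input: [2, 5, 8, 9, 2, 6]
Counts: [0, 0, 2, 0, 0, 1, 1, 0, 1, 1]

Sorted: [2, 2, 5, 6, 8, 9]


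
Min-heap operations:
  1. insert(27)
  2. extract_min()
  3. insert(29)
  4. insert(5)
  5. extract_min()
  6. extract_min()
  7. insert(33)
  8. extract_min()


insert(27) -> [27]
extract_min()->27, []
insert(29) -> [29]
insert(5) -> [5, 29]
extract_min()->5, [29]
extract_min()->29, []
insert(33) -> [33]
extract_min()->33, []

Final heap: []


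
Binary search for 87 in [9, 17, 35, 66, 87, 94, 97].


Step 1: lo=0, hi=6, mid=3, val=66
Step 2: lo=4, hi=6, mid=5, val=94
Step 3: lo=4, hi=4, mid=4, val=87

Found at index 4


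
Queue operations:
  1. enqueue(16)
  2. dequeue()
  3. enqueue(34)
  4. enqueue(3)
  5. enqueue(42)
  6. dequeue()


enqueue(16) -> [16]
dequeue()->16, []
enqueue(34) -> [34]
enqueue(3) -> [34, 3]
enqueue(42) -> [34, 3, 42]
dequeue()->34, [3, 42]

Final queue: [3, 42]


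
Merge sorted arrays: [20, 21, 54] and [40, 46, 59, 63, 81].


Take 20 from A
Take 21 from A
Take 40 from B
Take 46 from B
Take 54 from A

Merged: [20, 21, 40, 46, 54, 59, 63, 81]


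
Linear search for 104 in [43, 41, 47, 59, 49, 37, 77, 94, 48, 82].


i=0: 43!=104
i=1: 41!=104
i=2: 47!=104
i=3: 59!=104
i=4: 49!=104
i=5: 37!=104
i=6: 77!=104
i=7: 94!=104
i=8: 48!=104
i=9: 82!=104

Not found, 10 comps


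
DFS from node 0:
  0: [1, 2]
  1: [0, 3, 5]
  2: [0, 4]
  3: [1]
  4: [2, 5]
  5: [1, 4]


Visit 0, push [2, 1]
Visit 1, push [5, 3]
Visit 3, push []
Visit 5, push [4]
Visit 4, push [2]
Visit 2, push []

DFS order: [0, 1, 3, 5, 4, 2]


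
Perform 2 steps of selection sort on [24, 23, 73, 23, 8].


Initial: [24, 23, 73, 23, 8]
Step 1: min=8 at 4
  Swap: [8, 23, 73, 23, 24]
Step 2: min=23 at 1
  Swap: [8, 23, 73, 23, 24]

After 2 steps: [8, 23, 73, 23, 24]


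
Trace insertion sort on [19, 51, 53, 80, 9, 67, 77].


Initial: [19, 51, 53, 80, 9, 67, 77]
Insert 51: [19, 51, 53, 80, 9, 67, 77]
Insert 53: [19, 51, 53, 80, 9, 67, 77]
Insert 80: [19, 51, 53, 80, 9, 67, 77]
Insert 9: [9, 19, 51, 53, 80, 67, 77]
Insert 67: [9, 19, 51, 53, 67, 80, 77]
Insert 77: [9, 19, 51, 53, 67, 77, 80]

Sorted: [9, 19, 51, 53, 67, 77, 80]


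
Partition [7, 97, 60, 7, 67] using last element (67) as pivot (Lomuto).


Pivot: 67
  7 <= 67: advance i (no swap)
  60 <= 67: swap -> [7, 60, 97, 7, 67]
  7 <= 67: swap -> [7, 60, 7, 97, 67]
Place pivot at 3: [7, 60, 7, 67, 97]

Partitioned: [7, 60, 7, 67, 97]


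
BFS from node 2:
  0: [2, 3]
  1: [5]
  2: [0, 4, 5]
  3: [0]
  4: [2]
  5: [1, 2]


Visit 2, enqueue [0, 4, 5]
Visit 0, enqueue [3]
Visit 4, enqueue []
Visit 5, enqueue [1]
Visit 3, enqueue []
Visit 1, enqueue []

BFS order: [2, 0, 4, 5, 3, 1]


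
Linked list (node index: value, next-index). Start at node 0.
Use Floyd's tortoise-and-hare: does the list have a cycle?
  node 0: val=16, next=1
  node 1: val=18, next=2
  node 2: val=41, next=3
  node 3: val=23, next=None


Floyd's tortoise (slow, +1) and hare (fast, +2):
  init: slow=0, fast=0
  step 1: slow=1, fast=2
  step 2: fast 2->3->None, no cycle

Cycle: no


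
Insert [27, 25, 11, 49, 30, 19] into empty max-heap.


Insert 27: [27]
Insert 25: [27, 25]
Insert 11: [27, 25, 11]
Insert 49: [49, 27, 11, 25]
Insert 30: [49, 30, 11, 25, 27]
Insert 19: [49, 30, 19, 25, 27, 11]

Final heap: [49, 30, 19, 25, 27, 11]


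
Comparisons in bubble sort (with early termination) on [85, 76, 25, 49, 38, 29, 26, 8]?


Algorithm: bubble sort (with early termination)
Input: [85, 76, 25, 49, 38, 29, 26, 8]
Sorted: [8, 25, 26, 29, 38, 49, 76, 85]

28


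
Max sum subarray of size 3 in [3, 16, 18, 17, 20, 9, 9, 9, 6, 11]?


[0:3]: 37
[1:4]: 51
[2:5]: 55
[3:6]: 46
[4:7]: 38
[5:8]: 27
[6:9]: 24
[7:10]: 26

Max: 55 at [2:5]


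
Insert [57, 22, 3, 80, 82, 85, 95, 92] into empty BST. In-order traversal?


Insert 57: root
Insert 22: L from 57
Insert 3: L from 57 -> L from 22
Insert 80: R from 57
Insert 82: R from 57 -> R from 80
Insert 85: R from 57 -> R from 80 -> R from 82
Insert 95: R from 57 -> R from 80 -> R from 82 -> R from 85
Insert 92: R from 57 -> R from 80 -> R from 82 -> R from 85 -> L from 95

In-order: [3, 22, 57, 80, 82, 85, 92, 95]


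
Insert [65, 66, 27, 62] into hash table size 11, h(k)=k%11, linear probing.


Insert 65: h=10 -> slot 10
Insert 66: h=0 -> slot 0
Insert 27: h=5 -> slot 5
Insert 62: h=7 -> slot 7

Table: [66, None, None, None, None, 27, None, 62, None, None, 65]


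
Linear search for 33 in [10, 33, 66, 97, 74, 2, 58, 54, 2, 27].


i=0: 10!=33
i=1: 33==33 found!

Found at 1, 2 comps


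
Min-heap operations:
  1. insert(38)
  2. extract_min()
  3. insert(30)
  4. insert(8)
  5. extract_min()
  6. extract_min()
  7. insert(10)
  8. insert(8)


insert(38) -> [38]
extract_min()->38, []
insert(30) -> [30]
insert(8) -> [8, 30]
extract_min()->8, [30]
extract_min()->30, []
insert(10) -> [10]
insert(8) -> [8, 10]

Final heap: [8, 10]


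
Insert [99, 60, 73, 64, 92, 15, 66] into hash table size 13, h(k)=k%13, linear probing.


Insert 99: h=8 -> slot 8
Insert 60: h=8, 1 probes -> slot 9
Insert 73: h=8, 2 probes -> slot 10
Insert 64: h=12 -> slot 12
Insert 92: h=1 -> slot 1
Insert 15: h=2 -> slot 2
Insert 66: h=1, 2 probes -> slot 3

Table: [None, 92, 15, 66, None, None, None, None, 99, 60, 73, None, 64]


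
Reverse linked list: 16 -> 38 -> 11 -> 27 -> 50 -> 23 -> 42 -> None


Step 1: curr=16, set curr.next=prev(None) | reversed so far: 16
Step 2: curr=38, set curr.next=prev(16) | reversed so far: 38 -> 16
Step 3: curr=11, set curr.next=prev(38) | reversed so far: 11 -> 38 -> 16
Step 4: curr=27, set curr.next=prev(11) | reversed so far: 27 -> 11 -> 38 -> 16
Step 5: curr=50, set curr.next=prev(27) | reversed so far: 50 -> 27 -> 11 -> 38 -> 16
Step 6: curr=23, set curr.next=prev(50) | reversed so far: 23 -> 50 -> 27 -> 11 -> 38 -> 16
Step 7: curr=42, set curr.next=prev(23) | reversed so far: 42 -> 23 -> 50 -> 27 -> 11 -> 38 -> 16

42 -> 23 -> 50 -> 27 -> 11 -> 38 -> 16 -> None


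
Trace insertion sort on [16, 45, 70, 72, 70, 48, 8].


Initial: [16, 45, 70, 72, 70, 48, 8]
Insert 45: [16, 45, 70, 72, 70, 48, 8]
Insert 70: [16, 45, 70, 72, 70, 48, 8]
Insert 72: [16, 45, 70, 72, 70, 48, 8]
Insert 70: [16, 45, 70, 70, 72, 48, 8]
Insert 48: [16, 45, 48, 70, 70, 72, 8]
Insert 8: [8, 16, 45, 48, 70, 70, 72]

Sorted: [8, 16, 45, 48, 70, 70, 72]


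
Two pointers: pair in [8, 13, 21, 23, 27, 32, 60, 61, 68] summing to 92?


lo=0(8)+hi=8(68)=76
lo=1(13)+hi=8(68)=81
lo=2(21)+hi=8(68)=89
lo=3(23)+hi=8(68)=91
lo=4(27)+hi=8(68)=95
lo=4(27)+hi=7(61)=88
lo=5(32)+hi=7(61)=93
lo=5(32)+hi=6(60)=92

Yes: 32+60=92


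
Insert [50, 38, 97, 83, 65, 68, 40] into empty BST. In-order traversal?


Insert 50: root
Insert 38: L from 50
Insert 97: R from 50
Insert 83: R from 50 -> L from 97
Insert 65: R from 50 -> L from 97 -> L from 83
Insert 68: R from 50 -> L from 97 -> L from 83 -> R from 65
Insert 40: L from 50 -> R from 38

In-order: [38, 40, 50, 65, 68, 83, 97]


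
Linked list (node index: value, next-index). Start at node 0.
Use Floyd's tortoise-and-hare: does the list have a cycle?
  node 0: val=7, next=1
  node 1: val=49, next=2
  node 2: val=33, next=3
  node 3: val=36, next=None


Floyd's tortoise (slow, +1) and hare (fast, +2):
  init: slow=0, fast=0
  step 1: slow=1, fast=2
  step 2: fast 2->3->None, no cycle

Cycle: no


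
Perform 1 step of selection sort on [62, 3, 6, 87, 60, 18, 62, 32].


Initial: [62, 3, 6, 87, 60, 18, 62, 32]
Step 1: min=3 at 1
  Swap: [3, 62, 6, 87, 60, 18, 62, 32]

After 1 step: [3, 62, 6, 87, 60, 18, 62, 32]


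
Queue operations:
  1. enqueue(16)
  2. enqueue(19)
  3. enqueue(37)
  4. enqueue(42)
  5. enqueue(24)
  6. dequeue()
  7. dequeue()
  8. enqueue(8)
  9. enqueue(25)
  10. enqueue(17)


enqueue(16) -> [16]
enqueue(19) -> [16, 19]
enqueue(37) -> [16, 19, 37]
enqueue(42) -> [16, 19, 37, 42]
enqueue(24) -> [16, 19, 37, 42, 24]
dequeue()->16, [19, 37, 42, 24]
dequeue()->19, [37, 42, 24]
enqueue(8) -> [37, 42, 24, 8]
enqueue(25) -> [37, 42, 24, 8, 25]
enqueue(17) -> [37, 42, 24, 8, 25, 17]

Final queue: [37, 42, 24, 8, 25, 17]


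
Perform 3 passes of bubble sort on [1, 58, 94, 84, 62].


Initial: [1, 58, 94, 84, 62]
Pass 1: [1, 58, 84, 62, 94] (2 swaps)
Pass 2: [1, 58, 62, 84, 94] (1 swaps)
Pass 3: [1, 58, 62, 84, 94] (0 swaps)

After 3 passes: [1, 58, 62, 84, 94]


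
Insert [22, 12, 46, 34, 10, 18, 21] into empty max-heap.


Insert 22: [22]
Insert 12: [22, 12]
Insert 46: [46, 12, 22]
Insert 34: [46, 34, 22, 12]
Insert 10: [46, 34, 22, 12, 10]
Insert 18: [46, 34, 22, 12, 10, 18]
Insert 21: [46, 34, 22, 12, 10, 18, 21]

Final heap: [46, 34, 22, 12, 10, 18, 21]


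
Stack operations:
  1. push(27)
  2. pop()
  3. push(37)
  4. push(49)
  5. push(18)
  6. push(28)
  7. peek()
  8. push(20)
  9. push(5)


push(27) -> [27]
pop()->27, []
push(37) -> [37]
push(49) -> [37, 49]
push(18) -> [37, 49, 18]
push(28) -> [37, 49, 18, 28]
peek()->28
push(20) -> [37, 49, 18, 28, 20]
push(5) -> [37, 49, 18, 28, 20, 5]

Final stack: [37, 49, 18, 28, 20, 5]


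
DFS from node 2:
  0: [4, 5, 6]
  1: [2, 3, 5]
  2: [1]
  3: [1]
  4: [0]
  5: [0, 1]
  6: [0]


Visit 2, push [1]
Visit 1, push [5, 3]
Visit 3, push []
Visit 5, push [0]
Visit 0, push [6, 4]
Visit 4, push []
Visit 6, push []

DFS order: [2, 1, 3, 5, 0, 4, 6]


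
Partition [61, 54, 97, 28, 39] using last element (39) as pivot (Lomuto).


Pivot: 39
  28 <= 39: swap -> [28, 54, 97, 61, 39]
Place pivot at 1: [28, 39, 97, 61, 54]

Partitioned: [28, 39, 97, 61, 54]


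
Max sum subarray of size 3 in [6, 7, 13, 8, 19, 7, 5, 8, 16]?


[0:3]: 26
[1:4]: 28
[2:5]: 40
[3:6]: 34
[4:7]: 31
[5:8]: 20
[6:9]: 29

Max: 40 at [2:5]


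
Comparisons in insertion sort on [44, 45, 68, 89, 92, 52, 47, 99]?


Algorithm: insertion sort
Input: [44, 45, 68, 89, 92, 52, 47, 99]
Sorted: [44, 45, 47, 52, 68, 89, 92, 99]

14


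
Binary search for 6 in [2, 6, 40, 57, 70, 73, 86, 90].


Step 1: lo=0, hi=7, mid=3, val=57
Step 2: lo=0, hi=2, mid=1, val=6

Found at index 1


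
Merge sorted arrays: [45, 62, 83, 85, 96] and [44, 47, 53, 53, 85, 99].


Take 44 from B
Take 45 from A
Take 47 from B
Take 53 from B
Take 53 from B
Take 62 from A
Take 83 from A
Take 85 from A
Take 85 from B
Take 96 from A

Merged: [44, 45, 47, 53, 53, 62, 83, 85, 85, 96, 99]


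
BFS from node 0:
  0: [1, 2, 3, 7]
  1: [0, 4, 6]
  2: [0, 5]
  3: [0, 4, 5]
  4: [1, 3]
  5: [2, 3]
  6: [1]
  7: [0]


Visit 0, enqueue [1, 2, 3, 7]
Visit 1, enqueue [4, 6]
Visit 2, enqueue [5]
Visit 3, enqueue []
Visit 7, enqueue []
Visit 4, enqueue []
Visit 6, enqueue []
Visit 5, enqueue []

BFS order: [0, 1, 2, 3, 7, 4, 6, 5]


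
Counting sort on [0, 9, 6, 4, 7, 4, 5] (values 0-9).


Input: [0, 9, 6, 4, 7, 4, 5]
Counts: [1, 0, 0, 0, 2, 1, 1, 1, 0, 1]

Sorted: [0, 4, 4, 5, 6, 7, 9]


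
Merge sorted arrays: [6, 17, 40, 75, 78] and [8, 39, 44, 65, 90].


Take 6 from A
Take 8 from B
Take 17 from A
Take 39 from B
Take 40 from A
Take 44 from B
Take 65 from B
Take 75 from A
Take 78 from A

Merged: [6, 8, 17, 39, 40, 44, 65, 75, 78, 90]


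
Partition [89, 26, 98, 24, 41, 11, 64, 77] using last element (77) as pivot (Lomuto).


Pivot: 77
  26 <= 77: swap -> [26, 89, 98, 24, 41, 11, 64, 77]
  24 <= 77: swap -> [26, 24, 98, 89, 41, 11, 64, 77]
  41 <= 77: swap -> [26, 24, 41, 89, 98, 11, 64, 77]
  11 <= 77: swap -> [26, 24, 41, 11, 98, 89, 64, 77]
  64 <= 77: swap -> [26, 24, 41, 11, 64, 89, 98, 77]
Place pivot at 5: [26, 24, 41, 11, 64, 77, 98, 89]

Partitioned: [26, 24, 41, 11, 64, 77, 98, 89]


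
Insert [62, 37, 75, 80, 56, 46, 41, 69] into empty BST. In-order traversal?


Insert 62: root
Insert 37: L from 62
Insert 75: R from 62
Insert 80: R from 62 -> R from 75
Insert 56: L from 62 -> R from 37
Insert 46: L from 62 -> R from 37 -> L from 56
Insert 41: L from 62 -> R from 37 -> L from 56 -> L from 46
Insert 69: R from 62 -> L from 75

In-order: [37, 41, 46, 56, 62, 69, 75, 80]


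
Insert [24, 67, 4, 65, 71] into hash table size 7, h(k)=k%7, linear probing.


Insert 24: h=3 -> slot 3
Insert 67: h=4 -> slot 4
Insert 4: h=4, 1 probes -> slot 5
Insert 65: h=2 -> slot 2
Insert 71: h=1 -> slot 1

Table: [None, 71, 65, 24, 67, 4, None]


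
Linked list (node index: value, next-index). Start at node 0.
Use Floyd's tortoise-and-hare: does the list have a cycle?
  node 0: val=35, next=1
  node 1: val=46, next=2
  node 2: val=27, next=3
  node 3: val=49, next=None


Floyd's tortoise (slow, +1) and hare (fast, +2):
  init: slow=0, fast=0
  step 1: slow=1, fast=2
  step 2: fast 2->3->None, no cycle

Cycle: no


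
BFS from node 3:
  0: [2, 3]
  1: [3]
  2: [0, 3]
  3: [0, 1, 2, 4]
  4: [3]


Visit 3, enqueue [0, 1, 2, 4]
Visit 0, enqueue []
Visit 1, enqueue []
Visit 2, enqueue []
Visit 4, enqueue []

BFS order: [3, 0, 1, 2, 4]


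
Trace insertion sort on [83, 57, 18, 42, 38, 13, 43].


Initial: [83, 57, 18, 42, 38, 13, 43]
Insert 57: [57, 83, 18, 42, 38, 13, 43]
Insert 18: [18, 57, 83, 42, 38, 13, 43]
Insert 42: [18, 42, 57, 83, 38, 13, 43]
Insert 38: [18, 38, 42, 57, 83, 13, 43]
Insert 13: [13, 18, 38, 42, 57, 83, 43]
Insert 43: [13, 18, 38, 42, 43, 57, 83]

Sorted: [13, 18, 38, 42, 43, 57, 83]


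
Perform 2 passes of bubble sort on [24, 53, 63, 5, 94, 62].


Initial: [24, 53, 63, 5, 94, 62]
Pass 1: [24, 53, 5, 63, 62, 94] (2 swaps)
Pass 2: [24, 5, 53, 62, 63, 94] (2 swaps)

After 2 passes: [24, 5, 53, 62, 63, 94]


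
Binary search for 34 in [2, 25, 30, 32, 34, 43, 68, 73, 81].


Step 1: lo=0, hi=8, mid=4, val=34

Found at index 4


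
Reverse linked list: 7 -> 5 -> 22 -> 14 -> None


Step 1: curr=7, set curr.next=prev(None) | reversed so far: 7
Step 2: curr=5, set curr.next=prev(7) | reversed so far: 5 -> 7
Step 3: curr=22, set curr.next=prev(5) | reversed so far: 22 -> 5 -> 7
Step 4: curr=14, set curr.next=prev(22) | reversed so far: 14 -> 22 -> 5 -> 7

14 -> 22 -> 5 -> 7 -> None


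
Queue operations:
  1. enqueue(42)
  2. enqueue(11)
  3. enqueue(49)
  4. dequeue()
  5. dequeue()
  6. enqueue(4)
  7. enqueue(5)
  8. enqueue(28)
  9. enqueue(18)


enqueue(42) -> [42]
enqueue(11) -> [42, 11]
enqueue(49) -> [42, 11, 49]
dequeue()->42, [11, 49]
dequeue()->11, [49]
enqueue(4) -> [49, 4]
enqueue(5) -> [49, 4, 5]
enqueue(28) -> [49, 4, 5, 28]
enqueue(18) -> [49, 4, 5, 28, 18]

Final queue: [49, 4, 5, 28, 18]


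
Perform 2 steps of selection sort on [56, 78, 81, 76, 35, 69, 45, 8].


Initial: [56, 78, 81, 76, 35, 69, 45, 8]
Step 1: min=8 at 7
  Swap: [8, 78, 81, 76, 35, 69, 45, 56]
Step 2: min=35 at 4
  Swap: [8, 35, 81, 76, 78, 69, 45, 56]

After 2 steps: [8, 35, 81, 76, 78, 69, 45, 56]


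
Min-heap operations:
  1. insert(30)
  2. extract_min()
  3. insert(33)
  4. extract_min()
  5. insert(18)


insert(30) -> [30]
extract_min()->30, []
insert(33) -> [33]
extract_min()->33, []
insert(18) -> [18]

Final heap: [18]


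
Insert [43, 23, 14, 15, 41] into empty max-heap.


Insert 43: [43]
Insert 23: [43, 23]
Insert 14: [43, 23, 14]
Insert 15: [43, 23, 14, 15]
Insert 41: [43, 41, 14, 15, 23]

Final heap: [43, 41, 14, 15, 23]


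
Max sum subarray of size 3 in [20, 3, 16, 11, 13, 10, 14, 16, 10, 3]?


[0:3]: 39
[1:4]: 30
[2:5]: 40
[3:6]: 34
[4:7]: 37
[5:8]: 40
[6:9]: 40
[7:10]: 29

Max: 40 at [2:5]


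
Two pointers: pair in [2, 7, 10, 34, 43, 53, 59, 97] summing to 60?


lo=0(2)+hi=7(97)=99
lo=0(2)+hi=6(59)=61
lo=0(2)+hi=5(53)=55
lo=1(7)+hi=5(53)=60

Yes: 7+53=60


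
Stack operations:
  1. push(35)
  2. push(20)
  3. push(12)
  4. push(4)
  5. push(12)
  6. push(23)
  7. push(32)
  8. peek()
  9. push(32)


push(35) -> [35]
push(20) -> [35, 20]
push(12) -> [35, 20, 12]
push(4) -> [35, 20, 12, 4]
push(12) -> [35, 20, 12, 4, 12]
push(23) -> [35, 20, 12, 4, 12, 23]
push(32) -> [35, 20, 12, 4, 12, 23, 32]
peek()->32
push(32) -> [35, 20, 12, 4, 12, 23, 32, 32]

Final stack: [35, 20, 12, 4, 12, 23, 32, 32]


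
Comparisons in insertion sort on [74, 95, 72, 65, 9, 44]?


Algorithm: insertion sort
Input: [74, 95, 72, 65, 9, 44]
Sorted: [9, 44, 65, 72, 74, 95]

15


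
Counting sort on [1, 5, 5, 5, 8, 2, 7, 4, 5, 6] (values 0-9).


Input: [1, 5, 5, 5, 8, 2, 7, 4, 5, 6]
Counts: [0, 1, 1, 0, 1, 4, 1, 1, 1, 0]

Sorted: [1, 2, 4, 5, 5, 5, 5, 6, 7, 8]


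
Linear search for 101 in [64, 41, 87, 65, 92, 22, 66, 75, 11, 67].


i=0: 64!=101
i=1: 41!=101
i=2: 87!=101
i=3: 65!=101
i=4: 92!=101
i=5: 22!=101
i=6: 66!=101
i=7: 75!=101
i=8: 11!=101
i=9: 67!=101

Not found, 10 comps


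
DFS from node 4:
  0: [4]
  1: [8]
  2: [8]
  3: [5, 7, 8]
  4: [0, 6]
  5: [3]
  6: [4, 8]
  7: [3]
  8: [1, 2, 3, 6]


Visit 4, push [6, 0]
Visit 0, push []
Visit 6, push [8]
Visit 8, push [3, 2, 1]
Visit 1, push []
Visit 2, push []
Visit 3, push [7, 5]
Visit 5, push []
Visit 7, push []

DFS order: [4, 0, 6, 8, 1, 2, 3, 5, 7]


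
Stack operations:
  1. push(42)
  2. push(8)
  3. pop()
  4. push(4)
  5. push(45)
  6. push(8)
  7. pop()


push(42) -> [42]
push(8) -> [42, 8]
pop()->8, [42]
push(4) -> [42, 4]
push(45) -> [42, 4, 45]
push(8) -> [42, 4, 45, 8]
pop()->8, [42, 4, 45]

Final stack: [42, 4, 45]


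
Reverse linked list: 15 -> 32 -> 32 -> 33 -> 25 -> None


Step 1: curr=15, set curr.next=prev(None) | reversed so far: 15
Step 2: curr=32, set curr.next=prev(15) | reversed so far: 32 -> 15
Step 3: curr=32, set curr.next=prev(32) | reversed so far: 32 -> 32 -> 15
Step 4: curr=33, set curr.next=prev(32) | reversed so far: 33 -> 32 -> 32 -> 15
Step 5: curr=25, set curr.next=prev(33) | reversed so far: 25 -> 33 -> 32 -> 32 -> 15

25 -> 33 -> 32 -> 32 -> 15 -> None


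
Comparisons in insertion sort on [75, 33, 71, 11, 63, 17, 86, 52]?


Algorithm: insertion sort
Input: [75, 33, 71, 11, 63, 17, 86, 52]
Sorted: [11, 17, 33, 52, 63, 71, 75, 86]

20


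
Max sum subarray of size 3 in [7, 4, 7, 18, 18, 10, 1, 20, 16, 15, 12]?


[0:3]: 18
[1:4]: 29
[2:5]: 43
[3:6]: 46
[4:7]: 29
[5:8]: 31
[6:9]: 37
[7:10]: 51
[8:11]: 43

Max: 51 at [7:10]


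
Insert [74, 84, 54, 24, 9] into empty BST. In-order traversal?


Insert 74: root
Insert 84: R from 74
Insert 54: L from 74
Insert 24: L from 74 -> L from 54
Insert 9: L from 74 -> L from 54 -> L from 24

In-order: [9, 24, 54, 74, 84]


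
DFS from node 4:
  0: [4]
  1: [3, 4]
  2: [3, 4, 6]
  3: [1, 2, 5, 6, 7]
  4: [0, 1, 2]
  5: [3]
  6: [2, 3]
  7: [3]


Visit 4, push [2, 1, 0]
Visit 0, push []
Visit 1, push [3]
Visit 3, push [7, 6, 5, 2]
Visit 2, push [6]
Visit 6, push []
Visit 5, push []
Visit 7, push []

DFS order: [4, 0, 1, 3, 2, 6, 5, 7]


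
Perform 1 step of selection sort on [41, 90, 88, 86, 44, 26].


Initial: [41, 90, 88, 86, 44, 26]
Step 1: min=26 at 5
  Swap: [26, 90, 88, 86, 44, 41]

After 1 step: [26, 90, 88, 86, 44, 41]


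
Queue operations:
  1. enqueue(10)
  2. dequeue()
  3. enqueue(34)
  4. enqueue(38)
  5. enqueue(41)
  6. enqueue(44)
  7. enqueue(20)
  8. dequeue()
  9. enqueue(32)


enqueue(10) -> [10]
dequeue()->10, []
enqueue(34) -> [34]
enqueue(38) -> [34, 38]
enqueue(41) -> [34, 38, 41]
enqueue(44) -> [34, 38, 41, 44]
enqueue(20) -> [34, 38, 41, 44, 20]
dequeue()->34, [38, 41, 44, 20]
enqueue(32) -> [38, 41, 44, 20, 32]

Final queue: [38, 41, 44, 20, 32]


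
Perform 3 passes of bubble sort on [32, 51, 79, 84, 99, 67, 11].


Initial: [32, 51, 79, 84, 99, 67, 11]
Pass 1: [32, 51, 79, 84, 67, 11, 99] (2 swaps)
Pass 2: [32, 51, 79, 67, 11, 84, 99] (2 swaps)
Pass 3: [32, 51, 67, 11, 79, 84, 99] (2 swaps)

After 3 passes: [32, 51, 67, 11, 79, 84, 99]


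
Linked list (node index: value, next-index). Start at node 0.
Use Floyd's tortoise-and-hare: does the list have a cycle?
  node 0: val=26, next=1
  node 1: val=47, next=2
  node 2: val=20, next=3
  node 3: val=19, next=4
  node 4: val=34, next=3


Floyd's tortoise (slow, +1) and hare (fast, +2):
  init: slow=0, fast=0
  step 1: slow=1, fast=2
  step 2: slow=2, fast=4
  step 3: slow=3, fast=4
  step 4: slow=4, fast=4
  slow == fast at node 4: cycle detected

Cycle: yes


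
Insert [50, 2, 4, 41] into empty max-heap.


Insert 50: [50]
Insert 2: [50, 2]
Insert 4: [50, 2, 4]
Insert 41: [50, 41, 4, 2]

Final heap: [50, 41, 4, 2]


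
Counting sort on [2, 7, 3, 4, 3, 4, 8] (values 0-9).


Input: [2, 7, 3, 4, 3, 4, 8]
Counts: [0, 0, 1, 2, 2, 0, 0, 1, 1, 0]

Sorted: [2, 3, 3, 4, 4, 7, 8]


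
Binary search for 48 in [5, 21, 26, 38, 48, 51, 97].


Step 1: lo=0, hi=6, mid=3, val=38
Step 2: lo=4, hi=6, mid=5, val=51
Step 3: lo=4, hi=4, mid=4, val=48

Found at index 4


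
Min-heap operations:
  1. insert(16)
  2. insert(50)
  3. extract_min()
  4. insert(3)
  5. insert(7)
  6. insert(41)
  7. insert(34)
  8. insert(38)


insert(16) -> [16]
insert(50) -> [16, 50]
extract_min()->16, [50]
insert(3) -> [3, 50]
insert(7) -> [3, 50, 7]
insert(41) -> [3, 41, 7, 50]
insert(34) -> [3, 34, 7, 50, 41]
insert(38) -> [3, 34, 7, 50, 41, 38]

Final heap: [3, 34, 7, 50, 41, 38]


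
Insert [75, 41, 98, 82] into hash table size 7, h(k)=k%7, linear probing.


Insert 75: h=5 -> slot 5
Insert 41: h=6 -> slot 6
Insert 98: h=0 -> slot 0
Insert 82: h=5, 3 probes -> slot 1

Table: [98, 82, None, None, None, 75, 41]


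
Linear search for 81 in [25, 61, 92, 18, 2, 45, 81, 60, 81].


i=0: 25!=81
i=1: 61!=81
i=2: 92!=81
i=3: 18!=81
i=4: 2!=81
i=5: 45!=81
i=6: 81==81 found!

Found at 6, 7 comps


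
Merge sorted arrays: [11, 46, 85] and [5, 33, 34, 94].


Take 5 from B
Take 11 from A
Take 33 from B
Take 34 from B
Take 46 from A
Take 85 from A

Merged: [5, 11, 33, 34, 46, 85, 94]


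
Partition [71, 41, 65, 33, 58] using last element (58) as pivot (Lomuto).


Pivot: 58
  41 <= 58: swap -> [41, 71, 65, 33, 58]
  33 <= 58: swap -> [41, 33, 65, 71, 58]
Place pivot at 2: [41, 33, 58, 71, 65]

Partitioned: [41, 33, 58, 71, 65]


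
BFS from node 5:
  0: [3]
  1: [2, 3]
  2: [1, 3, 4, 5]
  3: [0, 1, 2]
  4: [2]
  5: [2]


Visit 5, enqueue [2]
Visit 2, enqueue [1, 3, 4]
Visit 1, enqueue []
Visit 3, enqueue [0]
Visit 4, enqueue []
Visit 0, enqueue []

BFS order: [5, 2, 1, 3, 4, 0]


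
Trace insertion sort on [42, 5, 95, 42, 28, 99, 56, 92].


Initial: [42, 5, 95, 42, 28, 99, 56, 92]
Insert 5: [5, 42, 95, 42, 28, 99, 56, 92]
Insert 95: [5, 42, 95, 42, 28, 99, 56, 92]
Insert 42: [5, 42, 42, 95, 28, 99, 56, 92]
Insert 28: [5, 28, 42, 42, 95, 99, 56, 92]
Insert 99: [5, 28, 42, 42, 95, 99, 56, 92]
Insert 56: [5, 28, 42, 42, 56, 95, 99, 92]
Insert 92: [5, 28, 42, 42, 56, 92, 95, 99]

Sorted: [5, 28, 42, 42, 56, 92, 95, 99]


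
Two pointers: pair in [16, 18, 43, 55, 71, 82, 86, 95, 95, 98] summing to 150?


lo=0(16)+hi=9(98)=114
lo=1(18)+hi=9(98)=116
lo=2(43)+hi=9(98)=141
lo=3(55)+hi=9(98)=153
lo=3(55)+hi=8(95)=150

Yes: 55+95=150


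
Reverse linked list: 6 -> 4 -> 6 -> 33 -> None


Step 1: curr=6, set curr.next=prev(None) | reversed so far: 6
Step 2: curr=4, set curr.next=prev(6) | reversed so far: 4 -> 6
Step 3: curr=6, set curr.next=prev(4) | reversed so far: 6 -> 4 -> 6
Step 4: curr=33, set curr.next=prev(6) | reversed so far: 33 -> 6 -> 4 -> 6

33 -> 6 -> 4 -> 6 -> None


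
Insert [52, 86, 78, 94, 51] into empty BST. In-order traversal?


Insert 52: root
Insert 86: R from 52
Insert 78: R from 52 -> L from 86
Insert 94: R from 52 -> R from 86
Insert 51: L from 52

In-order: [51, 52, 78, 86, 94]


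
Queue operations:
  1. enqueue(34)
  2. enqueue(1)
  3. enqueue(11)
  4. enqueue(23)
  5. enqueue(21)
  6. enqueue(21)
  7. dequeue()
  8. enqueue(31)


enqueue(34) -> [34]
enqueue(1) -> [34, 1]
enqueue(11) -> [34, 1, 11]
enqueue(23) -> [34, 1, 11, 23]
enqueue(21) -> [34, 1, 11, 23, 21]
enqueue(21) -> [34, 1, 11, 23, 21, 21]
dequeue()->34, [1, 11, 23, 21, 21]
enqueue(31) -> [1, 11, 23, 21, 21, 31]

Final queue: [1, 11, 23, 21, 21, 31]


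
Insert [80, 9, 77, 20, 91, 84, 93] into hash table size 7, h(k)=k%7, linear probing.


Insert 80: h=3 -> slot 3
Insert 9: h=2 -> slot 2
Insert 77: h=0 -> slot 0
Insert 20: h=6 -> slot 6
Insert 91: h=0, 1 probes -> slot 1
Insert 84: h=0, 4 probes -> slot 4
Insert 93: h=2, 3 probes -> slot 5

Table: [77, 91, 9, 80, 84, 93, 20]


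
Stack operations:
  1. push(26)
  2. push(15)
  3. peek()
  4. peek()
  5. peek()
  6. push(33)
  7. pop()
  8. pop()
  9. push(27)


push(26) -> [26]
push(15) -> [26, 15]
peek()->15
peek()->15
peek()->15
push(33) -> [26, 15, 33]
pop()->33, [26, 15]
pop()->15, [26]
push(27) -> [26, 27]

Final stack: [26, 27]


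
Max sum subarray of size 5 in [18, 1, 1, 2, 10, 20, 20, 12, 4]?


[0:5]: 32
[1:6]: 34
[2:7]: 53
[3:8]: 64
[4:9]: 66

Max: 66 at [4:9]


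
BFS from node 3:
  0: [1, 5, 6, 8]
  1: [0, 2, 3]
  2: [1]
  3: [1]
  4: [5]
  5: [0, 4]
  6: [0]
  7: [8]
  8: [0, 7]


Visit 3, enqueue [1]
Visit 1, enqueue [0, 2]
Visit 0, enqueue [5, 6, 8]
Visit 2, enqueue []
Visit 5, enqueue [4]
Visit 6, enqueue []
Visit 8, enqueue [7]
Visit 4, enqueue []
Visit 7, enqueue []

BFS order: [3, 1, 0, 2, 5, 6, 8, 4, 7]


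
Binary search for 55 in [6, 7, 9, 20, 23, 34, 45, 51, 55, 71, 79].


Step 1: lo=0, hi=10, mid=5, val=34
Step 2: lo=6, hi=10, mid=8, val=55

Found at index 8


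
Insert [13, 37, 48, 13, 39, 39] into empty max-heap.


Insert 13: [13]
Insert 37: [37, 13]
Insert 48: [48, 13, 37]
Insert 13: [48, 13, 37, 13]
Insert 39: [48, 39, 37, 13, 13]
Insert 39: [48, 39, 39, 13, 13, 37]

Final heap: [48, 39, 39, 13, 13, 37]


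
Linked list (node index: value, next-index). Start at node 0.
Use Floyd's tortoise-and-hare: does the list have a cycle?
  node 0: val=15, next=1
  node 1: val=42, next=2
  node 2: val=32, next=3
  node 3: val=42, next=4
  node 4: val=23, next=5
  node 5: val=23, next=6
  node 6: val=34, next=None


Floyd's tortoise (slow, +1) and hare (fast, +2):
  init: slow=0, fast=0
  step 1: slow=1, fast=2
  step 2: slow=2, fast=4
  step 3: slow=3, fast=6
  step 4: fast -> None, no cycle

Cycle: no


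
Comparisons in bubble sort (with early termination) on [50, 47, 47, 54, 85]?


Algorithm: bubble sort (with early termination)
Input: [50, 47, 47, 54, 85]
Sorted: [47, 47, 50, 54, 85]

7


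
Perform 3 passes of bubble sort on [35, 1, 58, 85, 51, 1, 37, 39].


Initial: [35, 1, 58, 85, 51, 1, 37, 39]
Pass 1: [1, 35, 58, 51, 1, 37, 39, 85] (5 swaps)
Pass 2: [1, 35, 51, 1, 37, 39, 58, 85] (4 swaps)
Pass 3: [1, 35, 1, 37, 39, 51, 58, 85] (3 swaps)

After 3 passes: [1, 35, 1, 37, 39, 51, 58, 85]


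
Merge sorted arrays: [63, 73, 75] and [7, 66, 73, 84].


Take 7 from B
Take 63 from A
Take 66 from B
Take 73 from A
Take 73 from B
Take 75 from A

Merged: [7, 63, 66, 73, 73, 75, 84]


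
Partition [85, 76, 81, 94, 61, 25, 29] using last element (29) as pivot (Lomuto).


Pivot: 29
  25 <= 29: swap -> [25, 76, 81, 94, 61, 85, 29]
Place pivot at 1: [25, 29, 81, 94, 61, 85, 76]

Partitioned: [25, 29, 81, 94, 61, 85, 76]


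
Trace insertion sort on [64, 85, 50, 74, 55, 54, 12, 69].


Initial: [64, 85, 50, 74, 55, 54, 12, 69]
Insert 85: [64, 85, 50, 74, 55, 54, 12, 69]
Insert 50: [50, 64, 85, 74, 55, 54, 12, 69]
Insert 74: [50, 64, 74, 85, 55, 54, 12, 69]
Insert 55: [50, 55, 64, 74, 85, 54, 12, 69]
Insert 54: [50, 54, 55, 64, 74, 85, 12, 69]
Insert 12: [12, 50, 54, 55, 64, 74, 85, 69]
Insert 69: [12, 50, 54, 55, 64, 69, 74, 85]

Sorted: [12, 50, 54, 55, 64, 69, 74, 85]


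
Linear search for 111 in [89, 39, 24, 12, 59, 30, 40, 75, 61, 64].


i=0: 89!=111
i=1: 39!=111
i=2: 24!=111
i=3: 12!=111
i=4: 59!=111
i=5: 30!=111
i=6: 40!=111
i=7: 75!=111
i=8: 61!=111
i=9: 64!=111

Not found, 10 comps


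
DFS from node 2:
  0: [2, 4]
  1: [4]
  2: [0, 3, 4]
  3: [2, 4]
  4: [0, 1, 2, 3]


Visit 2, push [4, 3, 0]
Visit 0, push [4]
Visit 4, push [3, 1]
Visit 1, push []
Visit 3, push []

DFS order: [2, 0, 4, 1, 3]


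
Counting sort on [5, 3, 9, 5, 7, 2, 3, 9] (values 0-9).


Input: [5, 3, 9, 5, 7, 2, 3, 9]
Counts: [0, 0, 1, 2, 0, 2, 0, 1, 0, 2]

Sorted: [2, 3, 3, 5, 5, 7, 9, 9]


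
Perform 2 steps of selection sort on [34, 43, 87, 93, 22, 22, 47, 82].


Initial: [34, 43, 87, 93, 22, 22, 47, 82]
Step 1: min=22 at 4
  Swap: [22, 43, 87, 93, 34, 22, 47, 82]
Step 2: min=22 at 5
  Swap: [22, 22, 87, 93, 34, 43, 47, 82]

After 2 steps: [22, 22, 87, 93, 34, 43, 47, 82]


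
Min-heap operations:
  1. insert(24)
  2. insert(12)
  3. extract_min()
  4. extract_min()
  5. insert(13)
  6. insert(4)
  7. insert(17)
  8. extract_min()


insert(24) -> [24]
insert(12) -> [12, 24]
extract_min()->12, [24]
extract_min()->24, []
insert(13) -> [13]
insert(4) -> [4, 13]
insert(17) -> [4, 13, 17]
extract_min()->4, [13, 17]

Final heap: [13, 17]


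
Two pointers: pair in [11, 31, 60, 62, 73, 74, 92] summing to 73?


lo=0(11)+hi=6(92)=103
lo=0(11)+hi=5(74)=85
lo=0(11)+hi=4(73)=84
lo=0(11)+hi=3(62)=73

Yes: 11+62=73


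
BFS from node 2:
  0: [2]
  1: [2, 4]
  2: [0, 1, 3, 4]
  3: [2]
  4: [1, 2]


Visit 2, enqueue [0, 1, 3, 4]
Visit 0, enqueue []
Visit 1, enqueue []
Visit 3, enqueue []
Visit 4, enqueue []

BFS order: [2, 0, 1, 3, 4]


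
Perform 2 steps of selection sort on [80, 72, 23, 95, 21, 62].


Initial: [80, 72, 23, 95, 21, 62]
Step 1: min=21 at 4
  Swap: [21, 72, 23, 95, 80, 62]
Step 2: min=23 at 2
  Swap: [21, 23, 72, 95, 80, 62]

After 2 steps: [21, 23, 72, 95, 80, 62]
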